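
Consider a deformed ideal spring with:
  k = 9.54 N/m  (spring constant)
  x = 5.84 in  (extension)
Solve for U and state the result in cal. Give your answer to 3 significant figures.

0.0251 cal

Directly: U = ½kx².
k = 9.54 N/m; x = 5.84 in = 0.1483 m.
U = 0.1050 J
0.1050 J × (1 cal / 4.184 J) = 0.02509 cal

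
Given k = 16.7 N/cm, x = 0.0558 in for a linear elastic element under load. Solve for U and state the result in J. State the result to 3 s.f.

0.00168 J

Directly: U = ½kx².
k = 16.7 N/cm = 1670 N/m; x = 0.0558 in = 0.001417 m.
U = 0.001677 J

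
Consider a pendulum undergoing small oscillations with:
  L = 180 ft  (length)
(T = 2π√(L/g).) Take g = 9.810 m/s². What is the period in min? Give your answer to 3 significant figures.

T is given directly by: T = 2π√(L/g).
L = 180 ft = 54.86 m; g = 9.810 m/s².
T = 14.86 s
14.86 s × (1 min / 60.00 s) = 0.2476 min

0.248 min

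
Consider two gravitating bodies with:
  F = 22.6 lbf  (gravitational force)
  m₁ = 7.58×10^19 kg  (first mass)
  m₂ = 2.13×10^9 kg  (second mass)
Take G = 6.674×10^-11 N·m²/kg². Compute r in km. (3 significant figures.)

From Newton's law of gravitation: r = √(G·m₁m₂/F).
F = 22.6 lbf = 100.5 N; m₁ = 7.58×10^19 kg; m₂ = 2.13×10^9 kg; G = 6.674×10^-11 N·m²/kg².
r = 3.274×10^8 m
3.274×10^8 m × (1 km / 1000 m) = 3.274×10^5 km

3.27×10^5 km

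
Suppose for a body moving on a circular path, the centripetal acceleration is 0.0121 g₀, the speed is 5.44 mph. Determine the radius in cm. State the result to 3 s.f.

4980 cm

Rearranging a = v²/r for r: r = v²/a.
a = 0.0121 g₀ = 0.1187 m/s²; v = 5.44 mph = 2.432 m/s.
r = 49.84 m
49.84 m × (1 cm / 0.01000 m) = 4984 cm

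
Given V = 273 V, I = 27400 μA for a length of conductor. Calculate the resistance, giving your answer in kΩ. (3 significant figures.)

Rearranging: R = V/I.
V = 273 V; I = 27400 μA = 0.02740 A.
R = 9964 Ω
9964 Ω × (1 kΩ / 1000 Ω) = 9.964 kΩ

9.96 kΩ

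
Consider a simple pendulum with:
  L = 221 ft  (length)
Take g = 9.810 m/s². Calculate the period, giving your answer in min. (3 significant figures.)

0.274 min

Directly: T = 2π√(L/g).
L = 221 ft = 67.36 m; g = 9.810 m/s².
T = 16.46 s
16.46 s × (1 min / 60.00 s) = 0.2744 min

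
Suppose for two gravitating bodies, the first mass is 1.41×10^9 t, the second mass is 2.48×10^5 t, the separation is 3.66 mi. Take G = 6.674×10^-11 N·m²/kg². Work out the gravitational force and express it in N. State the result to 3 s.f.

673 N

Directly: F = Gm₁m₂/r².
m₁ = 1.41×10^9 t = 1.410×10^12 kg; m₂ = 2.48×10^5 t = 2.480×10^8 kg; r = 3.66 mi = 5890 m; G = 6.674×10^-11 N·m²/kg².
F = 672.7 N  (the unit combination reduces to kg·m/s² = N)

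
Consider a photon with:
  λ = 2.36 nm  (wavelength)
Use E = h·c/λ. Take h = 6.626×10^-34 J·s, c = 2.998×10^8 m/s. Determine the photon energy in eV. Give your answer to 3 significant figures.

E is given directly by: E = hc/λ.
λ = 2.36 nm = 2.360×10^-9 m; h = 6.626×10^-34 J·s; c = 2.998×10^8 m/s.
E = 8.417×10^-17 J
8.417×10^-17 J × (1 eV / 1.602×10^-19 J) = 525.4 eV

525 eV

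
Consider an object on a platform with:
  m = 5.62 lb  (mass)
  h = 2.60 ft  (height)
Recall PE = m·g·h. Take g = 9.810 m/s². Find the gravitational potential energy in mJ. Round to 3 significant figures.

PE is given directly by: PE = mgh.
m = 5.62 lb = 2.549 kg; h = 2.60 ft = 0.7925 m; g = 9.810 m/s².
PE = 19.82 J  (the unit combination reduces to kg·m²/s² = J)
19.82 J × (1 mJ / 0.001000 J) = 19818 mJ

19800 mJ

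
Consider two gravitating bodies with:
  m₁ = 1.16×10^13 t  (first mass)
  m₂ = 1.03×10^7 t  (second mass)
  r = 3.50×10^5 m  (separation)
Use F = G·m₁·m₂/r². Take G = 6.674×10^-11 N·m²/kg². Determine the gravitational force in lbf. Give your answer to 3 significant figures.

From Newton's law of gravitation: F = Gm₁m₂/r².
m₁ = 1.16×10^13 t = 1.160×10^16 kg; m₂ = 1.03×10^7 t = 1.030×10^10 kg; r = 3.50×10^5 m; G = 6.674×10^-11 N·m²/kg².
F = 65095 N
65095 N × (1 lbf / 4.448 N) = 14634 lbf

14600 lbf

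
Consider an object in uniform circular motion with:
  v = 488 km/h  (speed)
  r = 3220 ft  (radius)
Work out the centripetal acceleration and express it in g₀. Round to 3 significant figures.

1.91 g₀

Directly: a = v²/r.
v = 488 km/h = 135.6 m/s; r = 3220 ft = 981.5 m.
a = 18.72 m/s²
18.72 m/s² × (1 g₀ / 9.807 m/s²) = 1.909 g₀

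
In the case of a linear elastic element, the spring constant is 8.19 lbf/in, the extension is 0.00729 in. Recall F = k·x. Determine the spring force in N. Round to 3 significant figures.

From Hooke's law: F = kx.
k = 8.19 lbf/in = 1434 N/m; x = 0.00729 in = 1.852×10^-4 m.
F = 0.2656 N

0.266 N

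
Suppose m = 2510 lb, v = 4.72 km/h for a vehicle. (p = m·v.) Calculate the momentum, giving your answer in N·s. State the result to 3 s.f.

p is given directly by: p = mv.
m = 2510 lb = 1139 kg; v = 4.72 km/h = 1.311 m/s.
p = 1493 kg·m/s
Since 1 N·s = 1 kg·m/s, 1493 N·s.

1490 N·s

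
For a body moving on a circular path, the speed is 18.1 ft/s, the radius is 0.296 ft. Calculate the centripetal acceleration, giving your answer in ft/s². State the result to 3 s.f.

1110 ft/s²

Directly: a = v²/r.
v = 18.1 ft/s = 5.517 m/s; r = 0.296 ft = 0.09022 m.
a = 337.3 m/s²
337.3 m/s² × (1 ft/s² / 0.3048 m/s²) = 1107 ft/s²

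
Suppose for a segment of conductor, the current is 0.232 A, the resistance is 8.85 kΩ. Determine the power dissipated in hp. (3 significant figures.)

P is given directly by: P = I²R.
I = 0.232 A; R = 8.85 kΩ = 8850 Ω.
P = 476.3 W
476.3 W × (1 hp / 745.7 W) = 0.6388 hp

0.639 hp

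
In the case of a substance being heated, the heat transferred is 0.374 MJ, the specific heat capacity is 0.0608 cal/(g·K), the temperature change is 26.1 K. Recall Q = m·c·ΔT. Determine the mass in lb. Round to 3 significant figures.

124 lb

Rearranging Q = m·c·ΔT for m: m = Q/(c·ΔT).
Q = 0.374 MJ = 3.740×10^5 J; c = 0.0608 cal/(g·K) = 254.4 J/(kg·K); ΔT = 26.1 K.
m = 56.33 kg
56.33 kg × (1 lb / 0.4536 kg) = 124.2 lb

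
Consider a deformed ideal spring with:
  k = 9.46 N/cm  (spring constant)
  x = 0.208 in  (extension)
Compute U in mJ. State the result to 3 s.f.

13.2 mJ

Directly: U = ½kx².
k = 9.46 N/cm = 946.0 N/m; x = 0.208 in = 0.005283 m.
U = 0.01320 J
0.01320 J × (1 mJ / 0.001000 J) = 13.20 mJ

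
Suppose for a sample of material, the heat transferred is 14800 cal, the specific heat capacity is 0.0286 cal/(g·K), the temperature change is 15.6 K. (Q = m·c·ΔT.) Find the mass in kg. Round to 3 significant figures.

33.2 kg

Rearranging: m = Q/(c·ΔT).
Q = 14800 cal = 61923 J; c = 0.0286 cal/(g·K) = 119.7 J/(kg·K); ΔT = 15.6 K.
m = 33.17 kg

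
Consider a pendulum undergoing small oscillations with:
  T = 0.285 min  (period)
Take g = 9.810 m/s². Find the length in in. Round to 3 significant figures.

2860 in

Rearranging T = 2π√(L/g) for L: L = g·(T/2π)².
T = 0.285 min = 17.10 s; g = 9.810 m/s².
L = 72.66 m
72.66 m × (1 in / 0.02540 m) = 2861 in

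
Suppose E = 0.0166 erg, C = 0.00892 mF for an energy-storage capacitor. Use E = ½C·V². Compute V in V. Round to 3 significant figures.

0.0193 V

Rearranging: V = √(2E/C).
E = 0.0166 erg = 1.660×10^-9 J; C = 0.00892 mF = 8.920×10^-6 F.
V = 0.01929 V  (the unit combination reduces to kg·m²/(A·s³) = V)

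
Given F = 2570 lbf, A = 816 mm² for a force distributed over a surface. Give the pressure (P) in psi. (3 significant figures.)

Directly: P = F/A.
F = 2570 lbf = 11432 N; A = 816 mm² = 8.160×10^-4 m².
P = 1.401×10^7 Pa  (the unit combination reduces to kg/(m·s²) = Pa)
1.401×10^7 Pa × (1 psi / 6895 Pa) = 2032 psi

2030 psi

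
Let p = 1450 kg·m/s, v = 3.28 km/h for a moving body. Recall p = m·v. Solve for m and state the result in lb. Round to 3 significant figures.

Solving p = m·v for m: m = p/v.
p = 1450 kg·m/s; v = 3.28 km/h = 0.9111 m/s.
m = 1591 kg
1591 kg × (1 lb / 0.4536 kg) = 3509 lb

3510 lb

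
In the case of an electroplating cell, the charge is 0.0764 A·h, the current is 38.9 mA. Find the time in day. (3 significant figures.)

0.0818 day

Solving q = I·t for t: t = q/I.
q = 0.0764 A·h = 275.0 C; I = 38.9 mA = 0.03890 A.
t = 7070 s
7070 s × (1 day / 86400 s) = 0.08183 day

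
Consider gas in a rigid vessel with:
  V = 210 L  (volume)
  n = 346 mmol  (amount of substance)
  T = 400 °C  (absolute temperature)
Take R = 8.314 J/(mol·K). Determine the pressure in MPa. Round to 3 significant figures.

0.00922 MPa

Directly: P = nRT/V.
V = 210 L = 0.2100 m³; n = 346 mmol = 0.3460 mol; T = 400 °C = 673.1 K; R = 8.314 J/(mol·K).
P = 9221 Pa
9221 Pa × (1 MPa / 1.000×10^6 Pa) = 0.009221 MPa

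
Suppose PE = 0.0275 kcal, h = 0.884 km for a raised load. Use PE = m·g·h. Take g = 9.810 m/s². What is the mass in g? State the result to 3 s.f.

13.3 g

Rearranging: m = PE/(g·h).
PE = 0.0275 kcal = 115.1 J; h = 0.884 km = 884.0 m; g = 9.810 m/s².
m = 0.01327 kg
0.01327 kg × (1 g / 0.001000 kg) = 13.27 g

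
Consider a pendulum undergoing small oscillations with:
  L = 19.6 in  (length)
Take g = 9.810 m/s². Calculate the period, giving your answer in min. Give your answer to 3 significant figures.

T is given directly by: T = 2π√(L/g).
L = 19.6 in = 0.4978 m; g = 9.810 m/s².
T = 1.415 s
1.415 s × (1 min / 60.00 s) = 0.02359 min

0.0236 min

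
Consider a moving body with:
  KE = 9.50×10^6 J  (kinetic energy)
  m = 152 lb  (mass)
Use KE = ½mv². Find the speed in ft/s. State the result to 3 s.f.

Rearranging: v = √(2·KE/m).
KE = 9.50×10^6 J; m = 152 lb = 68.95 kg.
v = 525.0 m/s
525.0 m/s × (1 ft/s / 0.3048 m/s) = 1722 ft/s

1720 ft/s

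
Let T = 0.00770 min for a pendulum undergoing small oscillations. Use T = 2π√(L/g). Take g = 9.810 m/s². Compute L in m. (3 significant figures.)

Solving T = 2π√(L/g) for L: L = g·(T/2π)².
T = 0.00770 min = 0.4620 s; g = 9.810 m/s².
L = 0.05304 m

0.0530 m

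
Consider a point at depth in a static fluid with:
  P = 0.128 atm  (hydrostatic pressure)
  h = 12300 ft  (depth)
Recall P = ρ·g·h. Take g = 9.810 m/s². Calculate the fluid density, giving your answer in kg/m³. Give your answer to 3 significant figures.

Rearranging: ρ = P/(g·h).
P = 0.128 atm = 12970 Pa; h = 12300 ft = 3749 m; g = 9.810 m/s².
ρ = 0.3526 kg/m³

0.353 kg/m³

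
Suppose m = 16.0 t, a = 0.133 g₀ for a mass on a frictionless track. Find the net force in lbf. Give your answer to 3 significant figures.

4690 lbf

From Newton's second law: F = m·a.
m = 16.0 t = 16000 kg; a = 0.133 g₀ = 1.304 m/s².
F = 20869 N
20869 N × (1 lbf / 4.448 N) = 4691 lbf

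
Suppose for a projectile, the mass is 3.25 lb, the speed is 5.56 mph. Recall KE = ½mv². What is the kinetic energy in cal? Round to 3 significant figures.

KE is given directly by: KE = ½mv².
m = 3.25 lb = 1.474 kg; v = 5.56 mph = 2.486 m/s.
KE = 4.554 J
4.554 J × (1 cal / 4.184 J) = 1.088 cal

1.09 cal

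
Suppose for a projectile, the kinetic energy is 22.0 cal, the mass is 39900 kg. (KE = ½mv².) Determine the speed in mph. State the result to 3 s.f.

0.152 mph

Solving KE = ½mv² for v: v = √(2·KE/m).
KE = 22.0 cal = 92.05 J; m = 39900 kg.
v = 0.06793 m/s
0.06793 m/s × (1 mph / 0.4470 m/s) = 0.1519 mph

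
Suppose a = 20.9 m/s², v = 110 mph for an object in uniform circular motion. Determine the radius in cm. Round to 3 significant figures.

11600 cm

Rearranging a = v²/r for r: r = v²/a.
a = 20.9 m/s²; v = 110 mph = 49.17 m/s.
r = 115.7 m
115.7 m × (1 cm / 0.01000 m) = 11570 cm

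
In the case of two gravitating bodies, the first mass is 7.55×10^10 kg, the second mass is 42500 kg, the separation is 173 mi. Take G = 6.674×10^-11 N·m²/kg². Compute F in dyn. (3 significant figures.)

0.276 dyn

From Newton's law of gravitation: F = Gm₁m₂/r².
m₁ = 7.55×10^10 kg; m₂ = 42500 kg; r = 173 mi = 2.784×10^5 m; G = 6.674×10^-11 N·m²/kg².
F = 2.763×10^-6 N
2.763×10^-6 N × (1 dyn / 1.000×10^-5 N) = 0.2763 dyn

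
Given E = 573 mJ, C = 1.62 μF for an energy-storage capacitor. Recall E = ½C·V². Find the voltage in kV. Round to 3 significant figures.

0.841 kV

Rearranging: V = √(2E/C).
E = 573 mJ = 0.5730 J; C = 1.62 μF = 1.620×10^-6 F.
V = 841.1 V
841.1 V × (1 kV / 1000 V) = 0.8411 kV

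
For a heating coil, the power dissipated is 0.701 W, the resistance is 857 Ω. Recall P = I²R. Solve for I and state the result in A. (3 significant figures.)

0.0286 A

Rearranging P = I²R for I: I = √(P/R).
P = 0.701 W; R = 857 Ω.
I = 0.02860 A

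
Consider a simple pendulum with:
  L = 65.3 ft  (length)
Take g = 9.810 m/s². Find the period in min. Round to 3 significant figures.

Directly: T = 2π√(L/g).
L = 65.3 ft = 19.90 m; g = 9.810 m/s².
T = 8.950 s
8.950 s × (1 min / 60.00 s) = 0.1492 min

0.149 min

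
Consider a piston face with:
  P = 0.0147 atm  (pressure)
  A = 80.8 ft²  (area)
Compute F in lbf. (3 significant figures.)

Solving P = F/A for F: F = P·A.
P = 0.0147 atm = 1489 Pa; A = 80.8 ft² = 7.507 m².
F = 11181 N
11181 N × (1 lbf / 4.448 N) = 2514 lbf

2510 lbf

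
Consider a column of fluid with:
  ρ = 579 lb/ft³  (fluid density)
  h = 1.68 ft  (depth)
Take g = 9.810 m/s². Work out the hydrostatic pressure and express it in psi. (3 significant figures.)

6.76 psi

Directly: P = ρgh.
ρ = 579 lb/ft³ = 9275 kg/m³; h = 1.68 ft = 0.5121 m; g = 9.810 m/s².
P = 46590 Pa
46590 Pa × (1 psi / 6895 Pa) = 6.757 psi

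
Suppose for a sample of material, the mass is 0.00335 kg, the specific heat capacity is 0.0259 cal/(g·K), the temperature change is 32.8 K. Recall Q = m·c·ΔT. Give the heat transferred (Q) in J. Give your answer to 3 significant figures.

Directly: Q = mcΔT.
m = 0.00335 kg; c = 0.0259 cal/(g·K) = 108.4 J/(kg·K); ΔT = 32.8 K.
Q = 11.91 J

11.9 J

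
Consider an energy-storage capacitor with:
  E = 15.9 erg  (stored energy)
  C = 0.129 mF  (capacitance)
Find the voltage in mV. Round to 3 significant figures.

Rearranging: V = √(2E/C).
E = 15.9 erg = 1.590×10^-6 J; C = 0.129 mF = 1.290×10^-4 F.
V = 0.1570 V
0.1570 V × (1 mV / 0.001000 V) = 157.0 mV

157 mV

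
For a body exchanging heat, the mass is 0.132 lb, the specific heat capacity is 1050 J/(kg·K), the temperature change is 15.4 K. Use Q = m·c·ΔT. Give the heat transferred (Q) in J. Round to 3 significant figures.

968 J

Directly: Q = mcΔT.
m = 0.132 lb = 0.05987 kg; c = 1050 J/(kg·K); ΔT = 15.4 K.
Q = 968.2 J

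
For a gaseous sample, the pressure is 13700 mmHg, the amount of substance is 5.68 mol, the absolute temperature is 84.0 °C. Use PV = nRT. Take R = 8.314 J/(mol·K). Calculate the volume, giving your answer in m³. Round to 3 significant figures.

0.00923 m³

From the ideal-gas law: V = nRT/P.
P = 13700 mmHg = 1.827×10^6 Pa; n = 5.68 mol; T = 84.0 °C = 357.1 K; R = 8.314 J/(mol·K).
V = 0.009234 m³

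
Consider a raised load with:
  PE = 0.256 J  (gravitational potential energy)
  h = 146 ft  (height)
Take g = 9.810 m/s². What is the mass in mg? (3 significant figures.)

586 mg

Solving PE = m·g·h for m: m = PE/(g·h).
PE = 0.256 J; h = 146 ft = 44.50 m; g = 9.810 m/s².
m = 5.864×10^-4 kg
5.864×10^-4 kg × (1 mg / 1.000×10^-6 kg) = 586.4 mg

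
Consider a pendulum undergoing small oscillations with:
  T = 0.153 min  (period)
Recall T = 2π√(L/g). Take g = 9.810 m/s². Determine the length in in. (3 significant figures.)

Rearranging: L = g·(T/2π)².
T = 0.153 min = 9.180 s; g = 9.810 m/s².
L = 20.94 m
20.94 m × (1 in / 0.02540 m) = 824.4 in

824 in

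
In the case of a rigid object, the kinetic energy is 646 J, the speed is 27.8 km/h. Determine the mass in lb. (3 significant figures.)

47.8 lb

Rearranging: m = 2·KE/v².
KE = 646 J; v = 27.8 km/h = 7.722 m/s.
m = 21.67 kg
21.67 kg × (1 lb / 0.4536 kg) = 47.77 lb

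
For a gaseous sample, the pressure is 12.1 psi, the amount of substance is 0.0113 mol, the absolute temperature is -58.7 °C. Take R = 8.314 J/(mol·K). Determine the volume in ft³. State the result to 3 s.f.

0.00853 ft³

Rearranging: V = nRT/P.
P = 12.1 psi = 83427 Pa; n = 0.0113 mol; T = -58.7 °C = 214.4 K; R = 8.314 J/(mol·K).
V = 2.415×10^-4 m³
2.415×10^-4 m³ × (1 ft³ / 0.02832 m³) = 0.008528 ft³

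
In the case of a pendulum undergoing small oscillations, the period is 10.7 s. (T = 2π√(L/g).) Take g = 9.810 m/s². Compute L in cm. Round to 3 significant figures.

Rearranging T = 2π√(L/g) for L: L = g·(T/2π)².
T = 10.7 s; g = 9.810 m/s².
L = 28.45 m
28.45 m × (1 cm / 0.01000 m) = 2845 cm

2840 cm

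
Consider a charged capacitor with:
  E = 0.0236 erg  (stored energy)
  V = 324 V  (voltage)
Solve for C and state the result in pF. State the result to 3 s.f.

Solving E = ½C·V² for C: C = 2E/V².
E = 0.0236 erg = 2.360×10^-9 J; V = 324 V.
C = 4.496×10^-14 F
4.496×10^-14 F × (1 pF / 1.000×10^-12 F) = 0.04496 pF

0.0450 pF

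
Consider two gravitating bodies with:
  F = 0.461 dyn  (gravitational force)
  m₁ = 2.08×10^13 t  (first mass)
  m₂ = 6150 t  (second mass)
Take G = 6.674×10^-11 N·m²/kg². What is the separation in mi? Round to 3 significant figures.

Rearranging F = G·m₁·m₂/r² for r: r = √(G·m₁m₂/F).
F = 0.461 dyn = 4.610×10^-6 N; m₁ = 2.08×10^13 t = 2.080×10^16 kg; m₂ = 6150 t = 6.150×10^6 kg; G = 6.674×10^-11 N·m²/kg².
r = 1.361×10^9 m
1.361×10^9 m × (1 mi / 1609 m) = 8.456×10^5 mi

8.46×10^5 mi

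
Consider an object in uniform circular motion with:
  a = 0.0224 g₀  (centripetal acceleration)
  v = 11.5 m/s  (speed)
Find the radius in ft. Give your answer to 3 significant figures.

Rearranging: r = v²/a.
a = 0.0224 g₀ = 0.2197 m/s²; v = 11.5 m/s.
r = 602.0 m
602.0 m × (1 ft / 0.3048 m) = 1975 ft

1980 ft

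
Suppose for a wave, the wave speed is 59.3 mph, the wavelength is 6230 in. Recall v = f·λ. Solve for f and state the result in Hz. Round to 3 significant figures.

Rearranging v = f·λ for f: f = v/λ.
v = 59.3 mph = 26.51 m/s; λ = 6230 in = 158.2 m.
f = 0.1675 Hz

0.168 Hz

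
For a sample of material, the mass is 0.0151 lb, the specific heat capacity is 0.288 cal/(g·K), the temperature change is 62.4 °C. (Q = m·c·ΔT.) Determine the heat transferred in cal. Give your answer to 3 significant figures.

123 cal

Q is given directly by: Q = mcΔT.
m = 0.0151 lb = 0.006849 kg; c = 0.288 cal/(g·K) = 1205 J/(kg·K); ΔT = 62.4 °C = 62.40 K.
Q = 515.0 J  (the unit combination reduces to kg·m²/s² = J)
515.0 J × (1 cal / 4.184 J) = 123.1 cal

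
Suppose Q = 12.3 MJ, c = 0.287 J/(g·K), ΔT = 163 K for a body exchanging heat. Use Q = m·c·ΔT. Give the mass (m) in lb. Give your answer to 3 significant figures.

580 lb

Solving Q = m·c·ΔT for m: m = Q/(c·ΔT).
Q = 12.3 MJ = 1.230×10^7 J; c = 0.287 J/(g·K) = 287.0 J/(kg·K); ΔT = 163 K.
m = 262.9 kg
262.9 kg × (1 lb / 0.4536 kg) = 579.7 lb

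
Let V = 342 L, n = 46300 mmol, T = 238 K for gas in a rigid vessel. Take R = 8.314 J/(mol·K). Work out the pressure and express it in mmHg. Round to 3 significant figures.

2010 mmHg

Directly: P = nRT/V.
V = 342 L = 0.3420 m³; n = 46300 mmol = 46.30 mol; T = 238 K; R = 8.314 J/(mol·K).
P = 2.679×10^5 Pa  (the unit combination reduces to kg/(m·s²) = Pa)
2.679×10^5 Pa × (1 mmHg / 133.3 Pa) = 2009 mmHg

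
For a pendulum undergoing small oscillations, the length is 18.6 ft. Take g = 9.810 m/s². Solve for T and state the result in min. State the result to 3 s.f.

Directly: T = 2π√(L/g).
L = 18.6 ft = 5.669 m; g = 9.810 m/s².
T = 4.776 s
4.776 s × (1 min / 60.00 s) = 0.07961 min

0.0796 min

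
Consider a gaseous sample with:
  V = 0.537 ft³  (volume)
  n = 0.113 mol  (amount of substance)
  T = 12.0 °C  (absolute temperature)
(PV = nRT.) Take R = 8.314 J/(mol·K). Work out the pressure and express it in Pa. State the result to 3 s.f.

P is given directly by: P = nRT/V.
V = 0.537 ft³ = 0.01521 m³; n = 0.113 mol; T = 12.0 °C = 285.1 K; R = 8.314 J/(mol·K).
P = 17617 Pa

17600 Pa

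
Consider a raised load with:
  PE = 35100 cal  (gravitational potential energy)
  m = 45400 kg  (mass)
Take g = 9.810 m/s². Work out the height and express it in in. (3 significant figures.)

13.0 in

Solving PE = m·g·h for h: h = PE/(m·g).
PE = 35100 cal = 1.469×10^5 J; m = 45400 kg; g = 9.810 m/s².
h = 0.3297 m
0.3297 m × (1 in / 0.02540 m) = 12.98 in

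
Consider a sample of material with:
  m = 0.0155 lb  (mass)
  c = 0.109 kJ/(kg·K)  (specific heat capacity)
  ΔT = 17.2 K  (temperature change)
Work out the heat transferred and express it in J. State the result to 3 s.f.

13.2 J

Directly: Q = mcΔT.
m = 0.0155 lb = 0.007031 kg; c = 0.109 kJ/(kg·K) = 109.0 J/(kg·K); ΔT = 17.2 K.
Q = 13.18 J  (the unit combination reduces to kg·m²/s² = J)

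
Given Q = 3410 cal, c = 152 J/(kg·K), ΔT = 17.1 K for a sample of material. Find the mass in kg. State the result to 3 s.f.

5.49 kg

Rearranging Q = m·c·ΔT for m: m = Q/(c·ΔT).
Q = 3410 cal = 14267 J; c = 152 J/(kg·K); ΔT = 17.1 K.
m = 5.489 kg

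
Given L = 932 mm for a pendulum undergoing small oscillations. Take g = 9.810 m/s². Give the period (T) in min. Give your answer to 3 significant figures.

0.0323 min

Directly: T = 2π√(L/g).
L = 932 mm = 0.9320 m; g = 9.810 m/s².
T = 1.937 s
1.937 s × (1 min / 60.00 s) = 0.03228 min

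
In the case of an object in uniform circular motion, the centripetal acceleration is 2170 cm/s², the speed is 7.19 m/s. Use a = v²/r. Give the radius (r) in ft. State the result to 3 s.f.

Rearranging a = v²/r for r: r = v²/a.
a = 2170 cm/s² = 21.70 m/s²; v = 7.19 m/s.
r = 2.382 m
2.382 m × (1 ft / 0.3048 m) = 7.816 ft

7.82 ft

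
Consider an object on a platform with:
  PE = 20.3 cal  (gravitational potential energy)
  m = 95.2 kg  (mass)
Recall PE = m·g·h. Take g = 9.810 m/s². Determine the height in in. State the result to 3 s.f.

Rearranging: h = PE/(m·g).
PE = 20.3 cal = 84.94 J; m = 95.2 kg; g = 9.810 m/s².
h = 0.09095 m
0.09095 m × (1 in / 0.02540 m) = 3.581 in

3.58 in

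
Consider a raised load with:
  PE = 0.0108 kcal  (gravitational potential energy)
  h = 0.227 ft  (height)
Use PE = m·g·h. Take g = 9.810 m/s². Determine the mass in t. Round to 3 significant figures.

0.0666 t

Rearranging PE = m·g·h for m: m = PE/(g·h).
PE = 0.0108 kcal = 45.19 J; h = 0.227 ft = 0.06919 m; g = 9.810 m/s².
m = 66.57 kg
66.57 kg × (1 t / 1000 kg) = 0.06657 t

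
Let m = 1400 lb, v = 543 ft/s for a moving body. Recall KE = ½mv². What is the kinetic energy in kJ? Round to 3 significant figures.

Directly: KE = ½mv².
m = 1400 lb = 635.0 kg; v = 543 ft/s = 165.5 m/s.
KE = 8.697×10^6 J
8.697×10^6 J × (1 kJ / 1000 J) = 8697 kJ

8700 kJ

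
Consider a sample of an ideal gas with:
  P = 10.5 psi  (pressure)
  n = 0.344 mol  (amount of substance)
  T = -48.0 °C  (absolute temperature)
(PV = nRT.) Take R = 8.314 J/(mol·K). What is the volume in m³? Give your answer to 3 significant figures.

From the ideal-gas law: V = nRT/P.
P = 10.5 psi = 72395 Pa; n = 0.344 mol; T = -48.0 °C = 225.1 K; R = 8.314 J/(mol·K).
V = 0.008895 m³

0.00889 m³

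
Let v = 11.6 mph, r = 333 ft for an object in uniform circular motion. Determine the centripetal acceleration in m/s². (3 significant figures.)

a is given directly by: a = v²/r.
v = 11.6 mph = 5.186 m/s; r = 333 ft = 101.5 m.
a = 0.2649 m/s²

0.265 m/s²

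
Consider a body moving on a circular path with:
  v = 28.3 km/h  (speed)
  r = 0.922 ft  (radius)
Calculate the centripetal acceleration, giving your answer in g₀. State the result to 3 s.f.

a is given directly by: a = v²/r.
v = 28.3 km/h = 7.861 m/s; r = 0.922 ft = 0.2810 m.
a = 219.9 m/s²
219.9 m/s² × (1 g₀ / 9.807 m/s²) = 22.42 g₀

22.4 g₀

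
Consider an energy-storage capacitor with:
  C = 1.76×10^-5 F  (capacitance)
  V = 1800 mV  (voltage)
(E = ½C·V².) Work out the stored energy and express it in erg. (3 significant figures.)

E is given directly by: E = ½CV².
C = 1.76×10^-5 F; V = 1800 mV = 1.800 V.
E = 2.851×10^-5 J
2.851×10^-5 J × (1 erg / 1.000×10^-7 J) = 285.1 erg

285 erg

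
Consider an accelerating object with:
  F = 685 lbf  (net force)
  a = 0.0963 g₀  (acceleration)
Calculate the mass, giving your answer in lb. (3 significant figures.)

From Newton's second law: m = F/a.
F = 685 lbf = 3047 N; a = 0.0963 g₀ = 0.9444 m/s².
m = 3226 kg
3226 kg × (1 lb / 0.4536 kg) = 7113 lb

7110 lb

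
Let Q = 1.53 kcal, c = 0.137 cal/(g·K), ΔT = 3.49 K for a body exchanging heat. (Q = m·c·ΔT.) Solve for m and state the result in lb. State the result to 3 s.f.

Rearranging Q = m·c·ΔT for m: m = Q/(c·ΔT).
Q = 1.53 kcal = 6402 J; c = 0.137 cal/(g·K) = 573.2 J/(kg·K); ΔT = 3.49 K.
m = 3.200 kg
3.200 kg × (1 lb / 0.4536 kg) = 7.055 lb

7.05 lb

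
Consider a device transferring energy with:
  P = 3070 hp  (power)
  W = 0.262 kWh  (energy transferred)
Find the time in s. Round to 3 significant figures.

0.412 s

Solving P = W/t for t: t = W/P.
P = 3070 hp = 2.289×10^6 W; W = 0.262 kWh = 9.432×10^5 J.
t = 0.4120 s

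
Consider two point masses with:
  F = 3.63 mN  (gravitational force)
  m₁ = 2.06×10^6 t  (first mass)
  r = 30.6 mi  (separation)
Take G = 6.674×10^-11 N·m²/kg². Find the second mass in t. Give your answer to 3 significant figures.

From Newton's law of gravitation: m₂ = F·r²/(G·m₁).
F = 3.63 mN = 0.003630 N; m₁ = 2.06×10^6 t = 2.060×10^9 kg; r = 30.6 mi = 49246 m; G = 6.674×10^-11 N·m²/kg².
m₂ = 6.403×10^7 kg
6.403×10^7 kg × (1 t / 1000 kg) = 64032 t

64000 t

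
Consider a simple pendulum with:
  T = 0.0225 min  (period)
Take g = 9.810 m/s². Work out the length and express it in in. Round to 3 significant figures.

Rearranging: L = g·(T/2π)².
T = 0.0225 min = 1.350 s; g = 9.810 m/s².
L = 0.4529 m
0.4529 m × (1 in / 0.02540 m) = 17.83 in

17.8 in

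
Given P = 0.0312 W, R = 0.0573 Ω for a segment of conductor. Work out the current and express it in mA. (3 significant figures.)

738 mA

Solving P = I²R for I: I = √(P/R).
P = 0.0312 W; R = 0.0573 Ω.
I = 0.7379 A
0.7379 A × (1 mA / 0.001000 A) = 737.9 mA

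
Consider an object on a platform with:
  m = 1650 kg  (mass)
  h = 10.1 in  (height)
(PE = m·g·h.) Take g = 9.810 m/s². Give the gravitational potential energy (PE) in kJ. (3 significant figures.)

4.15 kJ

PE is given directly by: PE = mgh.
m = 1650 kg; h = 10.1 in = 0.2565 m; g = 9.810 m/s².
PE = 4152 J
4152 J × (1 kJ / 1000 J) = 4.152 kJ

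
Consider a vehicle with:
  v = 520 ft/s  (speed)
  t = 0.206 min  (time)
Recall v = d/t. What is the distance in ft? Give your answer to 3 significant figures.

6430 ft

Rearranging v = d/t for d: d = v·t.
v = 520 ft/s = 158.5 m/s; t = 0.206 min = 12.36 s.
d = 1959 m
1959 m × (1 ft / 0.3048 m) = 6427 ft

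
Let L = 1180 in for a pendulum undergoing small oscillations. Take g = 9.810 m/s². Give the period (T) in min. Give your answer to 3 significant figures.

0.183 min

T is given directly by: T = 2π√(L/g).
L = 1180 in = 29.97 m; g = 9.810 m/s².
T = 10.98 s
10.98 s × (1 min / 60.00 s) = 0.1830 min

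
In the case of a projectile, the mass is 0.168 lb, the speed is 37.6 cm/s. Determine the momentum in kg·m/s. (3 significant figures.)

p is given directly by: p = mv.
m = 0.168 lb = 0.07620 kg; v = 37.6 cm/s = 0.3760 m/s.
p = 0.02865 kg·m/s

0.0287 kg·m/s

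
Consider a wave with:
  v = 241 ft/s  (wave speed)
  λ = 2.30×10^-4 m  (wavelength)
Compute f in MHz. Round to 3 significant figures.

0.319 MHz

Rearranging v = f·λ for f: f = v/λ.
v = 241 ft/s = 73.46 m/s; λ = 2.30×10^-4 m.
f = 3.194×10^5 Hz
3.194×10^5 Hz × (1 MHz / 1.000×10^6 Hz) = 0.3194 MHz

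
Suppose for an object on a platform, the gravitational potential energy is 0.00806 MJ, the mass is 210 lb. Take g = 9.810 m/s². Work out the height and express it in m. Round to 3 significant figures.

Rearranging PE = m·g·h for h: h = PE/(m·g).
PE = 0.00806 MJ = 8060 J; m = 210 lb = 95.25 kg; g = 9.810 m/s².
h = 8.625 m

8.63 m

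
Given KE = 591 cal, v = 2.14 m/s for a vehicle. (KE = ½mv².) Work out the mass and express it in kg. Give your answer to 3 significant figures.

Rearranging: m = 2·KE/v².
KE = 591 cal = 2473 J; v = 2.14 m/s.
m = 1080 kg

1080 kg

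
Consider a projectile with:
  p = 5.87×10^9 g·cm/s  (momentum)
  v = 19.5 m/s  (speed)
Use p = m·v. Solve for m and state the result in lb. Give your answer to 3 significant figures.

Solving p = m·v for m: m = p/v.
p = 5.87×10^9 g·cm/s = 58700 kg·m/s; v = 19.5 m/s.
m = 3010 kg
3010 kg × (1 lb / 0.4536 kg) = 6636 lb

6640 lb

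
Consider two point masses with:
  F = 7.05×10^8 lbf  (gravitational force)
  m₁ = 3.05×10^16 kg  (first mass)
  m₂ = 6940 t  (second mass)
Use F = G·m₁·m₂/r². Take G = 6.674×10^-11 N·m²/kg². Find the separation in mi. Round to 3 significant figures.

0.0417 mi

Solving F = G·m₁·m₂/r² for r: r = √(G·m₁m₂/F).
F = 7.05×10^8 lbf = 3.136×10^9 N; m₁ = 3.05×10^16 kg; m₂ = 6940 t = 6.940×10^6 kg; G = 6.674×10^-11 N·m²/kg².
r = 67.12 m
67.12 m × (1 mi / 1609 m) = 0.04170 mi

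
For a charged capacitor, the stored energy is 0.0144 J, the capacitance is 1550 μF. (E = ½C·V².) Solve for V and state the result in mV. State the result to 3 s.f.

4310 mV

Rearranging: V = √(2E/C).
E = 0.0144 J; C = 1550 μF = 0.001550 F.
V = 4.311 V  (the unit combination reduces to kg·m²/(A·s³) = V)
4.311 V × (1 mV / 0.001000 V) = 4311 mV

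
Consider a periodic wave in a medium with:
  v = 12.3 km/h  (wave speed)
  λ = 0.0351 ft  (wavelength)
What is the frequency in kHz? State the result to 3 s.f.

Rearranging v = f·λ for f: f = v/λ.
v = 12.3 km/h = 3.417 m/s; λ = 0.0351 ft = 0.01070 m.
f = 319.4 Hz
319.4 Hz × (1 kHz / 1000 Hz) = 0.3194 kHz

0.319 kHz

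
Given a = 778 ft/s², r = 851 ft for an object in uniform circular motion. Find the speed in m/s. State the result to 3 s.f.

Rearranging a = v²/r for v: v = √(a·r).
a = 778 ft/s² = 237.1 m/s²; r = 851 ft = 259.4 m.
v = 248.0 m/s

248 m/s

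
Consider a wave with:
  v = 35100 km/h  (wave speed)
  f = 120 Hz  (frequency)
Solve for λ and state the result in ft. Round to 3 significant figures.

267 ft

Rearranging v = f·λ for λ: λ = v/f.
v = 35100 km/h = 9750 m/s; f = 120 Hz.
λ = 81.25 m
81.25 m × (1 ft / 0.3048 m) = 266.6 ft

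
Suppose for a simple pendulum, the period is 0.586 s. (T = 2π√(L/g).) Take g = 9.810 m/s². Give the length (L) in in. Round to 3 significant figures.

3.36 in

Solving T = 2π√(L/g) for L: L = g·(T/2π)².
T = 0.586 s; g = 9.810 m/s².
L = 0.08533 m
0.08533 m × (1 in / 0.02540 m) = 3.359 in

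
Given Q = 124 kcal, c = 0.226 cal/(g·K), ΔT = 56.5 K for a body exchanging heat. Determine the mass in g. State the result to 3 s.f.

Rearranging Q = m·c·ΔT for m: m = Q/(c·ΔT).
Q = 124 kcal = 5.188×10^5 J; c = 0.226 cal/(g·K) = 945.6 J/(kg·K); ΔT = 56.5 K.
m = 9.711 kg
9.711 kg × (1 g / 0.001000 kg) = 9711 g

9710 g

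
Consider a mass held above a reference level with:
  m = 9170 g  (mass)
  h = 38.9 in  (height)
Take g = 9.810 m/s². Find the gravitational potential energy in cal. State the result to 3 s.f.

21.2 cal

PE is given directly by: PE = mgh.
m = 9170 g = 9.170 kg; h = 38.9 in = 0.9881 m; g = 9.810 m/s².
PE = 88.88 J
88.88 J × (1 cal / 4.184 J) = 21.24 cal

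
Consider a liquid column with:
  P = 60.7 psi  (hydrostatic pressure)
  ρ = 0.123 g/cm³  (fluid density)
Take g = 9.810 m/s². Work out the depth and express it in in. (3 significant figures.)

Solving P = ρ·g·h for h: h = P/(ρ·g).
P = 60.7 psi = 4.185×10^5 Pa; ρ = 0.123 g/cm³ = 123.0 kg/m³; g = 9.810 m/s².
h = 346.8 m
346.8 m × (1 in / 0.02540 m) = 13655 in

13700 in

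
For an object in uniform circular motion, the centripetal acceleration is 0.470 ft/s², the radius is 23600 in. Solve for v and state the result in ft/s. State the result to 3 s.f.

Solving a = v²/r for v: v = √(a·r).
a = 0.470 ft/s² = 0.1433 m/s²; r = 23600 in = 599.4 m.
v = 9.267 m/s
9.267 m/s × (1 ft/s / 0.3048 m/s) = 30.40 ft/s

30.4 ft/s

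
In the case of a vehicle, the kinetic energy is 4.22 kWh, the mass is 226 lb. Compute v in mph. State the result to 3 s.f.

1220 mph

Solving KE = ½mv² for v: v = √(2·KE/m).
KE = 4.22 kWh = 1.519×10^7 J; m = 226 lb = 102.5 kg.
v = 544.4 m/s
544.4 m/s × (1 mph / 0.4470 m/s) = 1218 mph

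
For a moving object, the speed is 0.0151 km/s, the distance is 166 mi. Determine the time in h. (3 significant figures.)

Rearranging v = d/t for t: t = d/v.
v = 0.0151 km/s = 15.10 m/s; d = 166 mi = 2.672×10^5 m.
t = 17692 s
17692 s × (1 h / 3600 s) = 4.914 h

4.91 h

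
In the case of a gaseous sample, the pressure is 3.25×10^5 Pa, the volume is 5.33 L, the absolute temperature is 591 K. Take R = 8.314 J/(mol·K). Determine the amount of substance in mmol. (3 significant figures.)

353 mmol

From the ideal-gas law: n = PV/(RT).
P = 3.25×10^5 Pa; V = 5.33 L = 0.005330 m³; T = 591 K; R = 8.314 J/(mol·K).
n = 0.3525 mol
0.3525 mol × (1 mmol / 0.001000 mol) = 352.5 mmol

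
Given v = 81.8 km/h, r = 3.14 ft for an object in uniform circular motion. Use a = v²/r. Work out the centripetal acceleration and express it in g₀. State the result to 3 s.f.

a is given directly by: a = v²/r.
v = 81.8 km/h = 22.72 m/s; r = 3.14 ft = 0.9571 m.
a = 539.5 m/s²
539.5 m/s² × (1 g₀ / 9.807 m/s²) = 55.01 g₀

55.0 g₀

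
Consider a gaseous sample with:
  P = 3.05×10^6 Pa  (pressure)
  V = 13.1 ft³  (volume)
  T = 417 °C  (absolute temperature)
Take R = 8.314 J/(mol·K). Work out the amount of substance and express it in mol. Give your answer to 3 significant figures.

Solving PV = nRT for n: n = PV/(RT).
P = 3.05×10^6 Pa; V = 13.1 ft³ = 0.3710 m³; T = 417 °C = 690.1 K; R = 8.314 J/(mol·K).
n = 197.2 mol

197 mol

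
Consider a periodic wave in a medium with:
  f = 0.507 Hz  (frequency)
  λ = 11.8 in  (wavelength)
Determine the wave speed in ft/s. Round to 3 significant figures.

0.499 ft/s

v is given directly by: v = fλ.
f = 0.507 Hz; λ = 11.8 in = 0.2997 m.
v = 0.1520 m/s
0.1520 m/s × (1 ft/s / 0.3048 m/s) = 0.4985 ft/s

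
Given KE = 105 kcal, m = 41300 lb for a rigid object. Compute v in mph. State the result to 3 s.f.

Solving KE = ½mv² for v: v = √(2·KE/m).
KE = 105 kcal = 4.393×10^5 J; m = 41300 lb = 18733 kg.
v = 6.849 m/s
6.849 m/s × (1 mph / 0.4470 m/s) = 15.32 mph

15.3 mph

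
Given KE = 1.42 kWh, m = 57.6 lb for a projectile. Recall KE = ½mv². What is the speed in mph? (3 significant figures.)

1400 mph

Rearranging KE = ½mv² for v: v = √(2·KE/m).
KE = 1.42 kWh = 5.112×10^6 J; m = 57.6 lb = 26.13 kg.
v = 625.6 m/s
625.6 m/s × (1 mph / 0.4470 m/s) = 1399 mph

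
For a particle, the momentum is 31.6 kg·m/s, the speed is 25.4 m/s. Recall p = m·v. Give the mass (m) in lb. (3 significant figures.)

2.74 lb

Solving p = m·v for m: m = p/v.
p = 31.6 kg·m/s; v = 25.4 m/s.
m = 1.244 kg
1.244 kg × (1 lb / 0.4536 kg) = 2.743 lb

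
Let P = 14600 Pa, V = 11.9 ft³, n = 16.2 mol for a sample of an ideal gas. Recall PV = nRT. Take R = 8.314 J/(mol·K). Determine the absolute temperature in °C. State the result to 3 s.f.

From the ideal-gas law: T = PV/(nR).
P = 14600 Pa; V = 11.9 ft³ = 0.3370 m³; n = 16.2 mol; R = 8.314 J/(mol·K).
T = 36.53 K
36.53 K − 273.15 = -236.6 °C

-237 °C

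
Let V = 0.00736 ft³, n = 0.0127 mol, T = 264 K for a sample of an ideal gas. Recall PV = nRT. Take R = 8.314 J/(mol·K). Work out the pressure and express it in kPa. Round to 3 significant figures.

P is given directly by: P = nRT/V.
V = 0.00736 ft³ = 2.084×10^-4 m³; n = 0.0127 mol; T = 264 K; R = 8.314 J/(mol·K).
P = 1.338×10^5 Pa  (the unit combination reduces to kg/(m·s²) = Pa)
1.338×10^5 Pa × (1 kPa / 1000 Pa) = 133.8 kPa

134 kPa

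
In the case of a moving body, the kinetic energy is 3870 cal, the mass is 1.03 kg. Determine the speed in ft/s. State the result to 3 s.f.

Rearranging KE = ½mv² for v: v = √(2·KE/m).
KE = 3870 cal = 16192 J; m = 1.03 kg.
v = 177.3 m/s
177.3 m/s × (1 ft/s / 0.3048 m/s) = 581.7 ft/s

582 ft/s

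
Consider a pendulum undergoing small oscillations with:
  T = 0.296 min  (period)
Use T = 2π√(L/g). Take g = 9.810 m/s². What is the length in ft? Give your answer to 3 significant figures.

257 ft

Rearranging T = 2π√(L/g) for L: L = g·(T/2π)².
T = 0.296 min = 17.76 s; g = 9.810 m/s².
L = 78.38 m
78.38 m × (1 ft / 0.3048 m) = 257.1 ft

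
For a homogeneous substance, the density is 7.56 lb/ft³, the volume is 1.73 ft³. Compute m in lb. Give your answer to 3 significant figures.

Rearranging: m = ρV.
ρ = 7.56 lb/ft³ = 121.1 kg/m³; V = 1.73 ft³ = 0.04899 m³.
m = 5.932 kg
5.932 kg × (1 lb / 0.4536 kg) = 13.08 lb

13.1 lb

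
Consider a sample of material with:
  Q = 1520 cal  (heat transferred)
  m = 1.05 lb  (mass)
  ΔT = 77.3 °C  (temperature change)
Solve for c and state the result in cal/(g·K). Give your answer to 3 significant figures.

0.0413 cal/(g·K)

Rearranging: c = Q/(m·ΔT).
Q = 1520 cal = 6360 J; m = 1.05 lb = 0.4763 kg; ΔT = 77.3 °C = 77.30 K.
c = 172.7 J/(kg·K)
172.7 J/(kg·K) × (1 cal/(g·K) / 4184 J/(kg·K)) = 0.04129 cal/(g·K)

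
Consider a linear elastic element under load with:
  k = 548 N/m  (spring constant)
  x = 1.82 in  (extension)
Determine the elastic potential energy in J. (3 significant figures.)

0.586 J

Directly: U = ½kx².
k = 548 N/m; x = 1.82 in = 0.04623 m.
U = 0.5855 J  (the unit combination reduces to kg·m²/s² = J)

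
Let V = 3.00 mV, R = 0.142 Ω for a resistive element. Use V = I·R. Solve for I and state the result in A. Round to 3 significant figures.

Rearranging: I = V/R.
V = 3.00 mV = 0.003000 V; R = 0.142 Ω.
I = 0.02113 A

0.0211 A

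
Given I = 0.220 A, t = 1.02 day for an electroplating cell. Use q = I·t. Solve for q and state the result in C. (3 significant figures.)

19400 C

q is given directly by: q = It.
I = 0.220 A; t = 1.02 day = 88128 s.
q = 19388 C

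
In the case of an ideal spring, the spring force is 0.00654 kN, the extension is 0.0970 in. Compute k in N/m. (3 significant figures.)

Solving F = k·x for k: k = F/x.
F = 0.00654 kN = 6.540 N; x = 0.0970 in = 0.002464 m.
k = 2654 N/m

2650 N/m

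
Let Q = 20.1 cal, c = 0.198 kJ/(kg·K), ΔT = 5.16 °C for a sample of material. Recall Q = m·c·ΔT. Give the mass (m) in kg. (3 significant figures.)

Rearranging Q = m·c·ΔT for m: m = Q/(c·ΔT).
Q = 20.1 cal = 84.10 J; c = 0.198 kJ/(kg·K) = 198.0 J/(kg·K); ΔT = 5.16 °C = 5.160 K.
m = 0.08231 kg

0.0823 kg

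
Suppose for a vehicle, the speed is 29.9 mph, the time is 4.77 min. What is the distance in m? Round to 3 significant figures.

Solving v = d/t for d: d = v·t.
v = 29.9 mph = 13.37 m/s; t = 4.77 min = 286.2 s.
d = 3825 m

3830 m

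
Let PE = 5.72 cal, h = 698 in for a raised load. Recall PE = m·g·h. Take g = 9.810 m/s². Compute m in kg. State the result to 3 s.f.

Rearranging: m = PE/(g·h).
PE = 5.72 cal = 23.93 J; h = 698 in = 17.73 m; g = 9.810 m/s².
m = 0.1376 kg

0.138 kg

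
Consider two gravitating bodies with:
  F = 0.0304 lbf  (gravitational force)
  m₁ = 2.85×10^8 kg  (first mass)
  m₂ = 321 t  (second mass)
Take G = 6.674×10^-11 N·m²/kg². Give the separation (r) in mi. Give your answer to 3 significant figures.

From Newton's law of gravitation: r = √(G·m₁m₂/F).
F = 0.0304 lbf = 0.1352 N; m₁ = 2.85×10^8 kg; m₂ = 321 t = 3.210×10^5 kg; G = 6.674×10^-11 N·m²/kg².
r = 212.5 m
212.5 m × (1 mi / 1609 m) = 0.1320 mi

0.132 mi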